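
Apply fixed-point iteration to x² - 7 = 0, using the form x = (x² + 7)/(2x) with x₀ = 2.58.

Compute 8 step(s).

Equation: x² - 7 = 0
Fixed-point form: x = (x² + 7)/(2x)
x₀ = 2.58

x_1 = g(2.580000) = 2.646589
x_2 = g(2.646589) = 2.645751
x_3 = g(2.645751) = 2.645751
x_4 = g(2.645751) = 2.645751
x_5 = g(2.645751) = 2.645751
x_6 = g(2.645751) = 2.645751
x_7 = g(2.645751) = 2.645751
x_8 = g(2.645751) = 2.645751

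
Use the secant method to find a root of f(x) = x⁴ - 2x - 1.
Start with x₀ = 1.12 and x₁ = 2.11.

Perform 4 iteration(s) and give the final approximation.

f(x) = x⁴ - 2x - 1
x₀ = 1.12, x₁ = 2.11

Secant formula: x_{n+1} = x_n - f(x_n)(x_n - x_{n-1})/(f(x_n) - f(x_{n-1}))

Iteration 1:
  f(1.120000) = -1.666481
  f(2.110000) = 14.601194
  x_2 = 2.110000 - 14.601194×(2.110000 - 1.120000)/(14.601194 - (-1.666481))
       = 1.221417
Iteration 2:
  f(2.110000) = 14.601194
  f(1.221417) = -1.217190
  x_3 = 1.221417 - (-1.217190)×(1.221417 - 2.110000)/(-1.217190 - 14.601194)
       = 1.289791
Iteration 3:
  f(1.221417) = -1.217190
  f(1.289791) = -0.812145
  x_4 = 1.289791 - (-0.812145)×(1.289791 - 1.221417)/(-0.812145 - (-1.217190))
       = 1.426887
Iteration 4:
  f(1.289791) = -0.812145
  f(1.426887) = 0.291551
  x_5 = 1.426887 - 0.291551×(1.426887 - 1.289791)/(0.291551 - (-0.812145))
       = 1.390672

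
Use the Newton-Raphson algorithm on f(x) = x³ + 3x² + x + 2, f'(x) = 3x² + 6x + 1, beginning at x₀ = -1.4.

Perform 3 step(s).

f(x) = x³ + 3x² + x + 2
f'(x) = 3x² + 6x + 1
x₀ = -1.4

Newton-Raphson formula: x_{n+1} = x_n - f(x_n)/f'(x_n)

Iteration 1:
  f(-1.400000) = 3.736000
  f'(-1.400000) = -1.520000
  x_1 = -1.400000 - 3.736000/(-1.520000) = 1.057895
Iteration 2:
  f(1.057895) = 7.599252
  f'(1.057895) = 10.704792
  x_2 = 1.057895 - 7.599252/10.704792 = 0.348002
Iteration 3:
  f(0.348002) = 2.753464
  f'(0.348002) = 3.451330
  x_3 = 0.348002 - 2.753464/3.451330 = -0.449796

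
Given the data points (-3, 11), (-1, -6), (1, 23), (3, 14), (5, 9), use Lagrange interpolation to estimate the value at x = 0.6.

Lagrange interpolation formula:
P(x) = Σ yᵢ × Lᵢ(x)
where Lᵢ(x) = Π_{j≠i} (x - xⱼ)/(xᵢ - xⱼ)

L_0(0.6) = (0.6 - (-1))/(-3 - (-1)) × (0.6 - 1)/(-3 - 1) × (0.6 - 3)/(-3 - 3) × (0.6 - 5)/(-3 - 5) = -0.017600
L_1(0.6) = (0.6 - (-3))/(-1 - (-3)) × (0.6 - 1)/(-1 - 1) × (0.6 - 3)/(-1 - 3) × (0.6 - 5)/(-1 - 5) = 0.158400
L_2(0.6) = (0.6 - (-3))/(1 - (-3)) × (0.6 - (-1))/(1 - (-1)) × (0.6 - 3)/(1 - 3) × (0.6 - 5)/(1 - 5) = 0.950400
L_3(0.6) = (0.6 - (-3))/(3 - (-3)) × (0.6 - (-1))/(3 - (-1)) × (0.6 - 1)/(3 - 1) × (0.6 - 5)/(3 - 5) = -0.105600
L_4(0.6) = (0.6 - (-3))/(5 - (-3)) × (0.6 - (-1))/(5 - (-1)) × (0.6 - 1)/(5 - 1) × (0.6 - 3)/(5 - 3) = 0.014400

P(0.6) = 11×L_0(0.6) + (-6)×L_1(0.6) + 23×L_2(0.6) + 14×L_3(0.6) + 9×L_4(0.6)
P(0.6) = 19.366400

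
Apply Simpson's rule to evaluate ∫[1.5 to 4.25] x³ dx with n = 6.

f(x) = x³
a = 1.5, b = 4.25, n = 6
h = (b - a)/n = 0.458333

Simpson's rule: (h/3)[f(x₀) + 4f(x₁) + 2f(x₂) + ... + f(xₙ)]

x_0 = 1.5000, f(x_0) = 3.375000, coefficient = 1
x_1 = 1.9583, f(x_1) = 7.510344, coefficient = 4
x_2 = 2.4167, f(x_2) = 14.114005, coefficient = 2
x_3 = 2.8750, f(x_3) = 23.763672, coefficient = 4
x_4 = 3.3333, f(x_4) = 37.037037, coefficient = 2
x_5 = 3.7917, f(x_5) = 54.511791, coefficient = 4
x_6 = 4.2500, f(x_6) = 76.765625, coefficient = 1

I ≈ (0.458333/3) × 525.585938 = 80.297852
Exact value: 80.297852
Error: 0.000000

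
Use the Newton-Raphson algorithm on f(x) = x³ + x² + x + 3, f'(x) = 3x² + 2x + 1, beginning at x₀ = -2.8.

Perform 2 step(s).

f(x) = x³ + x² + x + 3
f'(x) = 3x² + 2x + 1
x₀ = -2.8

Newton-Raphson formula: x_{n+1} = x_n - f(x_n)/f'(x_n)

Iteration 1:
  f(-2.800000) = -13.912000
  f'(-2.800000) = 18.920000
  x_1 = -2.800000 - (-13.912000)/18.920000 = -2.064693
Iteration 2:
  f(-2.064693) = -3.603438
  f'(-2.064693) = 9.659490
  x_2 = -2.064693 - (-3.603438)/9.659490 = -1.691647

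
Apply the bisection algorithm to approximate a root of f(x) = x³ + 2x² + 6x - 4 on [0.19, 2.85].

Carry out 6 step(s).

f(x) = x³ + 2x² + 6x - 4
Initial interval: [0.19, 2.85]

Iteration 1:
  c_1 = (0.190000 + 2.850000)/2 = 1.520000
  f(c_1) = f(1.520000) = 13.252608
  f(a) × f(c) < 0, new interval: [0.190000, 1.520000]
Iteration 2:
  c_2 = (0.190000 + 1.520000)/2 = 0.855000
  f(c_2) = f(0.855000) = 3.217076
  f(a) × f(c) < 0, new interval: [0.190000, 0.855000]
Iteration 3:
  c_3 = (0.190000 + 0.855000)/2 = 0.522500
  f(c_3) = f(0.522500) = -0.176342
  f(a) × f(c) ≥ 0, new interval: [0.522500, 0.855000]
Iteration 4:
  c_4 = (0.522500 + 0.855000)/2 = 0.688750
  f(c_4) = f(0.688750) = 1.407980
  f(a) × f(c) < 0, new interval: [0.522500, 0.688750]
Iteration 5:
  c_5 = (0.522500 + 0.688750)/2 = 0.605625
  f(c_5) = f(0.605625) = 0.589445
  f(a) × f(c) < 0, new interval: [0.522500, 0.605625]
Iteration 6:
  c_6 = (0.522500 + 0.605625)/2 = 0.564062
  f(c_6) = f(0.564062) = 0.200174
  f(a) × f(c) < 0, new interval: [0.522500, 0.564062]

After 6 iteration(s), the approximation is c_6 = 0.564062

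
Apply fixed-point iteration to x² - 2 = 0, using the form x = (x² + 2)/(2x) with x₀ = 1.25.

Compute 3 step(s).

Equation: x² - 2 = 0
Fixed-point form: x = (x² + 2)/(2x)
x₀ = 1.25

x_1 = g(1.250000) = 1.425000
x_2 = g(1.425000) = 1.414254
x_3 = g(1.414254) = 1.414214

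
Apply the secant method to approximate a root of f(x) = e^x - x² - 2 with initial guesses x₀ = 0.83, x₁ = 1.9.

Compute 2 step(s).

f(x) = e^x - x² - 2
x₀ = 0.83, x₁ = 1.9

Secant formula: x_{n+1} = x_n - f(x_n)(x_n - x_{n-1})/(f(x_n) - f(x_{n-1}))

Iteration 1:
  f(0.830000) = -0.395581
  f(1.900000) = 1.075894
  x_2 = 1.900000 - 1.075894×(1.900000 - 0.830000)/(1.075894 - (-0.395581))
       = 1.117651
Iteration 2:
  f(1.900000) = 1.075894
  f(1.117651) = -0.191480
  x_3 = 1.117651 - (-0.191480)×(1.117651 - 1.900000)/(-0.191480 - 1.075894)
       = 1.235852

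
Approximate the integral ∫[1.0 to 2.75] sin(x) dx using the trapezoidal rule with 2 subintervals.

f(x) = sin(x)
a = 1.0, b = 2.75, n = 2
h = (b - a)/n = 0.875000

Trapezoidal rule: (h/2)[f(x₀) + 2f(x₁) + 2f(x₂) + ... + f(xₙ)]

x_0 = 1.0000, f(x_0) = 0.841471, coefficient = 1
x_1 = 1.8750, f(x_1) = 0.954086, coefficient = 2
x_2 = 2.7500, f(x_2) = 0.381661, coefficient = 1

I ≈ (0.875000/2) × 3.131304 = 1.369945
Exact value: 1.464605
Error: 0.094659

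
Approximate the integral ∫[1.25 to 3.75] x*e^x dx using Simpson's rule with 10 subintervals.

f(x) = x*e^x
a = 1.25, b = 3.75, n = 10
h = (b - a)/n = 0.250000

Simpson's rule: (h/3)[f(x₀) + 4f(x₁) + 2f(x₂) + ... + f(xₙ)]

x_0 = 1.2500, f(x_0) = 4.362929, coefficient = 1
x_1 = 1.5000, f(x_1) = 6.722534, coefficient = 4
x_2 = 1.7500, f(x_2) = 10.070555, coefficient = 2
x_3 = 2.0000, f(x_3) = 14.778112, coefficient = 4
x_4 = 2.2500, f(x_4) = 21.347406, coefficient = 2
x_5 = 2.5000, f(x_5) = 30.456235, coefficient = 4
x_6 = 2.7500, f(x_6) = 43.017238, coefficient = 2
x_7 = 3.0000, f(x_7) = 60.256611, coefficient = 4
x_8 = 3.2500, f(x_8) = 83.818605, coefficient = 2
x_9 = 3.5000, f(x_9) = 115.904082, coefficient = 4
x_10 = 3.7500, f(x_10) = 159.454058, coefficient = 1

I ≈ (0.250000/3) × 1392.794885 = 116.066240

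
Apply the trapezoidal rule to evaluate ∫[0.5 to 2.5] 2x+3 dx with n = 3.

f(x) = 2x+3
a = 0.5, b = 2.5, n = 3
h = (b - a)/n = 0.666667

Trapezoidal rule: (h/2)[f(x₀) + 2f(x₁) + 2f(x₂) + ... + f(xₙ)]

x_0 = 0.5000, f(x_0) = 4.000000, coefficient = 1
x_1 = 1.1667, f(x_1) = 5.333333, coefficient = 2
x_2 = 1.8333, f(x_2) = 6.666667, coefficient = 2
x_3 = 2.5000, f(x_3) = 8.000000, coefficient = 1

I ≈ (0.666667/2) × 36.000000 = 12.000000
Exact value: 12.000000
Error: 0.000000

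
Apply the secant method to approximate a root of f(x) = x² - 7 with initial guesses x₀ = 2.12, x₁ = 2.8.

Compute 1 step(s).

f(x) = x² - 7
x₀ = 2.12, x₁ = 2.8

Secant formula: x_{n+1} = x_n - f(x_n)(x_n - x_{n-1})/(f(x_n) - f(x_{n-1}))

Iteration 1:
  f(2.120000) = -2.505600
  f(2.800000) = 0.840000
  x_2 = 2.800000 - 0.840000×(2.800000 - 2.120000)/(0.840000 - (-2.505600))
       = 2.629268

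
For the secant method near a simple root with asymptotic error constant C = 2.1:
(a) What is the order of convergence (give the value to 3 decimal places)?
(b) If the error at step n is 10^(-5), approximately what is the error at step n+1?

(a) Secant method has superlinear convergence with order φ = (1+√5)/2 ≈ 1.618.
    This means |e_{n+1}| ≈ C|e_n|^1.618.

(b) With |e_n| = 10^(-5) and C = 2.1:
    |e_{n+1}| ≈ 2.1 × (10^(-5))^1.618 = 2.1 × 10^(-8.09)

(a) ≈ 1.618 (golden ratio); (b) |e_{n+1}| ≈ 1.706e-08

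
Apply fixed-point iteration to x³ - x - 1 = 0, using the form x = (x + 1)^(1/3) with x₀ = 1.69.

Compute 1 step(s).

Equation: x³ - x - 1 = 0
Fixed-point form: x = (x + 1)^(1/3)
x₀ = 1.69

x_1 = g(1.690000) = 1.390755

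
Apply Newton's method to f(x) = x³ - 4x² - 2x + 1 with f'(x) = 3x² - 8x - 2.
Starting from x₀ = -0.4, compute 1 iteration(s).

f(x) = x³ - 4x² - 2x + 1
f'(x) = 3x² - 8x - 2
x₀ = -0.4

Newton-Raphson formula: x_{n+1} = x_n - f(x_n)/f'(x_n)

Iteration 1:
  f(-0.400000) = 1.096000
  f'(-0.400000) = 1.680000
  x_1 = -0.400000 - 1.096000/1.680000 = -1.052381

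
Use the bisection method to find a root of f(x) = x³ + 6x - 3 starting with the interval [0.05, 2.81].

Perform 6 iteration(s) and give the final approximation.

f(x) = x³ + 6x - 3
Initial interval: [0.05, 2.81]

Iteration 1:
  c_1 = (0.050000 + 2.810000)/2 = 1.430000
  f(c_1) = f(1.430000) = 8.504207
  f(a) × f(c) < 0, new interval: [0.050000, 1.430000]
Iteration 2:
  c_2 = (0.050000 + 1.430000)/2 = 0.740000
  f(c_2) = f(0.740000) = 1.845224
  f(a) × f(c) < 0, new interval: [0.050000, 0.740000]
Iteration 3:
  c_3 = (0.050000 + 0.740000)/2 = 0.395000
  f(c_3) = f(0.395000) = -0.568370
  f(a) × f(c) ≥ 0, new interval: [0.395000, 0.740000]
Iteration 4:
  c_4 = (0.395000 + 0.740000)/2 = 0.567500
  f(c_4) = f(0.567500) = 0.587767
  f(a) × f(c) < 0, new interval: [0.395000, 0.567500]
Iteration 5:
  c_5 = (0.395000 + 0.567500)/2 = 0.481250
  f(c_5) = f(0.481250) = -0.001042
  f(a) × f(c) ≥ 0, new interval: [0.481250, 0.567500]
Iteration 6:
  c_6 = (0.481250 + 0.567500)/2 = 0.524375
  f(c_6) = f(0.524375) = 0.290437
  f(a) × f(c) < 0, new interval: [0.481250, 0.524375]

After 6 iteration(s), the approximation is c_6 = 0.524375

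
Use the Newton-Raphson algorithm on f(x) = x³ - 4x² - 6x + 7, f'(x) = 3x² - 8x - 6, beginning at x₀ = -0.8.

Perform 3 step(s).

f(x) = x³ - 4x² - 6x + 7
f'(x) = 3x² - 8x - 6
x₀ = -0.8

Newton-Raphson formula: x_{n+1} = x_n - f(x_n)/f'(x_n)

Iteration 1:
  f(-0.800000) = 8.728000
  f'(-0.800000) = 2.320000
  x_1 = -0.800000 - 8.728000/2.320000 = -4.562069
Iteration 2:
  f(-4.562069) = -143.825417
  f'(-4.562069) = 92.933971
  x_2 = -4.562069 - (-143.825417)/92.933971 = -3.014460
Iteration 3:
  f(-3.014460) = -38.653436
  f'(-3.014460) = 45.376596
  x_3 = -3.014460 - (-38.653436)/45.376596 = -2.162624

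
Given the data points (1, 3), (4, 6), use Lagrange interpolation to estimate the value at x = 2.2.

Lagrange interpolation formula:
P(x) = Σ yᵢ × Lᵢ(x)
where Lᵢ(x) = Π_{j≠i} (x - xⱼ)/(xᵢ - xⱼ)

L_0(2.2) = (2.2 - 4)/(1 - 4) = 0.600000
L_1(2.2) = (2.2 - 1)/(4 - 1) = 0.400000

P(2.2) = 3×L_0(2.2) + 6×L_1(2.2)
P(2.2) = 4.200000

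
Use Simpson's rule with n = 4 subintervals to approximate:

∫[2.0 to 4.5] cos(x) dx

f(x) = cos(x)
a = 2.0, b = 4.5, n = 4
h = (b - a)/n = 0.625000

Simpson's rule: (h/3)[f(x₀) + 4f(x₁) + 2f(x₂) + ... + f(xₙ)]

x_0 = 2.0000, f(x_0) = -0.416147, coefficient = 1
x_1 = 2.6250, f(x_1) = -0.869507, coefficient = 4
x_2 = 3.2500, f(x_2) = -0.994130, coefficient = 2
x_3 = 3.8750, f(x_3) = -0.742898, coefficient = 4
x_4 = 4.5000, f(x_4) = -0.210796, coefficient = 1

I ≈ (0.625000/3) × -9.064822 = -1.888505
Exact value: -1.886828
Error: 0.001677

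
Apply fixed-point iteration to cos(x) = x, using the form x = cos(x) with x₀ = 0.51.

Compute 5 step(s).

Equation: cos(x) = x
Fixed-point form: x = cos(x)
x₀ = 0.51

x_1 = g(0.510000) = 0.872745
x_2 = g(0.872745) = 0.642726
x_3 = g(0.642726) = 0.800465
x_4 = g(0.800465) = 0.696373
x_5 = g(0.696373) = 0.767173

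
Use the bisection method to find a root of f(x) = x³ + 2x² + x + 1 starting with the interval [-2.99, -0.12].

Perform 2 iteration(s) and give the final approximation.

f(x) = x³ + 2x² + x + 1
Initial interval: [-2.99, -0.12]

Iteration 1:
  c_1 = (-2.990000 + (-0.120000))/2 = -1.555000
  f(c_1) = f(-1.555000) = 0.521021
  f(a) × f(c) < 0, new interval: [-2.990000, -1.555000]
Iteration 2:
  c_2 = (-2.990000 + (-1.555000))/2 = -2.272500
  f(c_2) = f(-2.272500) = -2.679760
  f(a) × f(c) ≥ 0, new interval: [-2.272500, -1.555000]

After 2 iteration(s), the approximation is c_2 = -2.272500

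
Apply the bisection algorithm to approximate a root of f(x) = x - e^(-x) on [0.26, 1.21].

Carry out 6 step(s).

f(x) = x - e^(-x)
Initial interval: [0.26, 1.21]

Iteration 1:
  c_1 = (0.260000 + 1.210000)/2 = 0.735000
  f(c_1) = f(0.735000) = 0.255495
  f(a) × f(c) < 0, new interval: [0.260000, 0.735000]
Iteration 2:
  c_2 = (0.260000 + 0.735000)/2 = 0.497500
  f(c_2) = f(0.497500) = -0.110549
  f(a) × f(c) ≥ 0, new interval: [0.497500, 0.735000]
Iteration 3:
  c_3 = (0.497500 + 0.735000)/2 = 0.616250
  f(c_3) = f(0.616250) = 0.076284
  f(a) × f(c) < 0, new interval: [0.497500, 0.616250]
Iteration 4:
  c_4 = (0.497500 + 0.616250)/2 = 0.556875
  f(c_4) = f(0.556875) = -0.016122
  f(a) × f(c) ≥ 0, new interval: [0.556875, 0.616250]
Iteration 5:
  c_5 = (0.556875 + 0.616250)/2 = 0.586562
  f(c_5) = f(0.586562) = 0.030326
  f(a) × f(c) < 0, new interval: [0.556875, 0.586562]
Iteration 6:
  c_6 = (0.556875 + 0.586562)/2 = 0.571719
  f(c_6) = f(0.571719) = 0.007164
  f(a) × f(c) < 0, new interval: [0.556875, 0.571719]

After 6 iteration(s), the approximation is c_6 = 0.571719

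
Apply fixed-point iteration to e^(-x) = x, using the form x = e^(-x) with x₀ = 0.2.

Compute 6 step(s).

Equation: e^(-x) = x
Fixed-point form: x = e^(-x)
x₀ = 0.2

x_1 = g(0.200000) = 0.818731
x_2 = g(0.818731) = 0.440991
x_3 = g(0.440991) = 0.643398
x_4 = g(0.643398) = 0.525503
x_5 = g(0.525503) = 0.591258
x_6 = g(0.591258) = 0.553631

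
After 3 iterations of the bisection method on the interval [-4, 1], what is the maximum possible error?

Bisection error bound: |error| ≤ (b-a)/2^n
|error| ≤ (1 - (-4))/2^3 = 5/2^3
|error| ≤ 0.6250000000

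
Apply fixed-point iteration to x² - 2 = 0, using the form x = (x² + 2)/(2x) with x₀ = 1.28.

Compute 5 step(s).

Equation: x² - 2 = 0
Fixed-point form: x = (x² + 2)/(2x)
x₀ = 1.28

x_1 = g(1.280000) = 1.421250
x_2 = g(1.421250) = 1.414231
x_3 = g(1.414231) = 1.414214
x_4 = g(1.414214) = 1.414214
x_5 = g(1.414214) = 1.414214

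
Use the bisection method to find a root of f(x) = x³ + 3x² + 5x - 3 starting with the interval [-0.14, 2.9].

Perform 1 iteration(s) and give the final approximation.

f(x) = x³ + 3x² + 5x - 3
Initial interval: [-0.14, 2.9]

Iteration 1:
  c_1 = (-0.140000 + 2.900000)/2 = 1.380000
  f(c_1) = f(1.380000) = 12.241272
  f(a) × f(c) < 0, new interval: [-0.140000, 1.380000]

After 1 iteration(s), the approximation is c_1 = 1.380000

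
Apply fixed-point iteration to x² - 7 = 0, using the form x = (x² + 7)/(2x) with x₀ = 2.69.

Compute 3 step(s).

Equation: x² - 7 = 0
Fixed-point form: x = (x² + 7)/(2x)
x₀ = 2.69

x_1 = g(2.690000) = 2.646115
x_2 = g(2.646115) = 2.645751
x_3 = g(2.645751) = 2.645751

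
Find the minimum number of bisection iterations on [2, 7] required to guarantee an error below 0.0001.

We need (b-a)/2^n ≤ 0.0001
(7 - 2)/2^n ≤ 0.0001
5/2^n ≤ 0.0001
2^n ≥ 50000
n ≥ log₂(50000) = 15.61
n ≥ 16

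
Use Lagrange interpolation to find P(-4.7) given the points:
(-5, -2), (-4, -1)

Lagrange interpolation formula:
P(x) = Σ yᵢ × Lᵢ(x)
where Lᵢ(x) = Π_{j≠i} (x - xⱼ)/(xᵢ - xⱼ)

L_0(-4.7) = (-4.7 - (-4))/(-5 - (-4)) = 0.700000
L_1(-4.7) = (-4.7 - (-5))/(-4 - (-5)) = 0.300000

P(-4.7) = (-2)×L_0(-4.7) + (-1)×L_1(-4.7)
P(-4.7) = -1.700000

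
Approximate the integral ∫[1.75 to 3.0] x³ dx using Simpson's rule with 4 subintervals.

f(x) = x³
a = 1.75, b = 3.0, n = 4
h = (b - a)/n = 0.312500

Simpson's rule: (h/3)[f(x₀) + 4f(x₁) + 2f(x₂) + ... + f(xₙ)]

x_0 = 1.7500, f(x_0) = 5.359375, coefficient = 1
x_1 = 2.0625, f(x_1) = 8.773682, coefficient = 4
x_2 = 2.3750, f(x_2) = 13.396484, coefficient = 2
x_3 = 2.6875, f(x_3) = 19.410889, coefficient = 4
x_4 = 3.0000, f(x_4) = 27.000000, coefficient = 1

I ≈ (0.312500/3) × 171.890625 = 17.905273
Exact value: 17.905273
Error: 0.000000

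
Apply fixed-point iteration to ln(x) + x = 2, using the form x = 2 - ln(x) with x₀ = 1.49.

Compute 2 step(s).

Equation: ln(x) + x = 2
Fixed-point form: x = 2 - ln(x)
x₀ = 1.49

x_1 = g(1.490000) = 1.601224
x_2 = g(1.601224) = 1.529232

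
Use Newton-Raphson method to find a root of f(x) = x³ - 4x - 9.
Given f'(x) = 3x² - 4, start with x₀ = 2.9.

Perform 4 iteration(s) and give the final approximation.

f(x) = x³ - 4x - 9
f'(x) = 3x² - 4
x₀ = 2.9

Newton-Raphson formula: x_{n+1} = x_n - f(x_n)/f'(x_n)

Iteration 1:
  f(2.900000) = 3.789000
  f'(2.900000) = 21.230000
  x_1 = 2.900000 - 3.789000/21.230000 = 2.721526
Iteration 2:
  f(2.721526) = 0.271435
  f'(2.721526) = 18.220114
  x_2 = 2.721526 - 0.271435/18.220114 = 2.706629
Iteration 3:
  f(2.706629) = 0.001809
  f'(2.706629) = 17.977515
  x_3 = 2.706629 - 0.001809/17.977515 = 2.706528
Iteration 4:
  f(2.706528) = 0.000000
  f'(2.706528) = 17.975881
  x_4 = 2.706528 - 0.000000/17.975881 = 2.706528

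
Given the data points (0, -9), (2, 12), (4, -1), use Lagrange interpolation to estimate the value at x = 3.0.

Lagrange interpolation formula:
P(x) = Σ yᵢ × Lᵢ(x)
where Lᵢ(x) = Π_{j≠i} (x - xⱼ)/(xᵢ - xⱼ)

L_0(3.0) = (3.0 - 2)/(0 - 2) × (3.0 - 4)/(0 - 4) = -0.125000
L_1(3.0) = (3.0 - 0)/(2 - 0) × (3.0 - 4)/(2 - 4) = 0.750000
L_2(3.0) = (3.0 - 0)/(4 - 0) × (3.0 - 2)/(4 - 2) = 0.375000

P(3.0) = (-9)×L_0(3.0) + 12×L_1(3.0) + (-1)×L_2(3.0)
P(3.0) = 9.750000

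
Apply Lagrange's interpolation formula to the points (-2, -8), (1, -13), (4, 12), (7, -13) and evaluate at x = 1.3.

Lagrange interpolation formula:
P(x) = Σ yᵢ × Lᵢ(x)
where Lᵢ(x) = Π_{j≠i} (x - xⱼ)/(xᵢ - xⱼ)

L_0(1.3) = (1.3 - 1)/(-2 - 1) × (1.3 - 4)/(-2 - 4) × (1.3 - 7)/(-2 - 7) = -0.028500
L_1(1.3) = (1.3 - (-2))/(1 - (-2)) × (1.3 - 4)/(1 - 4) × (1.3 - 7)/(1 - 7) = 0.940500
L_2(1.3) = (1.3 - (-2))/(4 - (-2)) × (1.3 - 1)/(4 - 1) × (1.3 - 7)/(4 - 7) = 0.104500
L_3(1.3) = (1.3 - (-2))/(7 - (-2)) × (1.3 - 1)/(7 - 1) × (1.3 - 4)/(7 - 4) = -0.016500

P(1.3) = (-8)×L_0(1.3) + (-13)×L_1(1.3) + 12×L_2(1.3) + (-13)×L_3(1.3)
P(1.3) = -10.530000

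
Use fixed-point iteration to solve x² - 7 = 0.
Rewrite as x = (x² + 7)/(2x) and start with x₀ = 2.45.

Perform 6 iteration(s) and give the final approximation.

Equation: x² - 7 = 0
Fixed-point form: x = (x² + 7)/(2x)
x₀ = 2.45

x_1 = g(2.450000) = 2.653571
x_2 = g(2.653571) = 2.645763
x_3 = g(2.645763) = 2.645751
x_4 = g(2.645751) = 2.645751
x_5 = g(2.645751) = 2.645751
x_6 = g(2.645751) = 2.645751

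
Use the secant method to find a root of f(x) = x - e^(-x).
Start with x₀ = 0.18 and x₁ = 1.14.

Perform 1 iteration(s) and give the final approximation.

f(x) = x - e^(-x)
x₀ = 0.18, x₁ = 1.14

Secant formula: x_{n+1} = x_n - f(x_n)(x_n - x_{n-1})/(f(x_n) - f(x_{n-1}))

Iteration 1:
  f(0.180000) = -0.655270
  f(1.140000) = 0.820181
  x_2 = 1.140000 - 0.820181×(1.140000 - 0.180000)/(0.820181 - (-0.655270))
       = 0.606351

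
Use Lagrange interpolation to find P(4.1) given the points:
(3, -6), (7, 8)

Lagrange interpolation formula:
P(x) = Σ yᵢ × Lᵢ(x)
where Lᵢ(x) = Π_{j≠i} (x - xⱼ)/(xᵢ - xⱼ)

L_0(4.1) = (4.1 - 7)/(3 - 7) = 0.725000
L_1(4.1) = (4.1 - 3)/(7 - 3) = 0.275000

P(4.1) = (-6)×L_0(4.1) + 8×L_1(4.1)
P(4.1) = -2.150000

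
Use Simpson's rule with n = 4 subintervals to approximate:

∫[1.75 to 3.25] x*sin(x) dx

f(x) = x*sin(x)
a = 1.75, b = 3.25, n = 4
h = (b - a)/n = 0.375000

Simpson's rule: (h/3)[f(x₀) + 4f(x₁) + 2f(x₂) + ... + f(xₙ)]

x_0 = 1.7500, f(x_0) = 1.721975, coefficient = 1
x_1 = 2.1250, f(x_1) = 1.806930, coefficient = 4
x_2 = 2.5000, f(x_2) = 1.496180, coefficient = 2
x_3 = 2.8750, f(x_3) = 0.757407, coefficient = 4
x_4 = 3.2500, f(x_4) = -0.351634, coefficient = 1

I ≈ (0.375000/3) × 14.620049 = 1.827506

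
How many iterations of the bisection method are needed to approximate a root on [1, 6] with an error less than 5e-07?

We need (b-a)/2^n ≤ 5e-07
(6 - 1)/2^n ≤ 5e-07
5/2^n ≤ 5e-07
2^n ≥ 10000000
n ≥ log₂(10000000) = 23.25
n ≥ 24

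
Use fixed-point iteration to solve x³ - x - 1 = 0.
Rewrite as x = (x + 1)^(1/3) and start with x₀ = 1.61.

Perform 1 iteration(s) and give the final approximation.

Equation: x³ - x - 1 = 0
Fixed-point form: x = (x + 1)^(1/3)
x₀ = 1.61

x_1 = g(1.610000) = 1.376830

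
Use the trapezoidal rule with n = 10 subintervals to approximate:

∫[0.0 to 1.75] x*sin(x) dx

f(x) = x*sin(x)
a = 0.0, b = 1.75, n = 10
h = (b - a)/n = 0.175000

Trapezoidal rule: (h/2)[f(x₀) + 2f(x₁) + 2f(x₂) + ... + f(xₙ)]

x_0 = 0.0000, f(x_0) = 0.000000, coefficient = 1
x_1 = 0.1750, f(x_1) = 0.030469, coefficient = 2
x_2 = 0.3500, f(x_2) = 0.120014, coefficient = 2
x_3 = 0.5250, f(x_3) = 0.263137, coefficient = 2
x_4 = 0.7000, f(x_4) = 0.450952, coefficient = 2
x_5 = 0.8750, f(x_5) = 0.671601, coefficient = 2
x_6 = 1.0500, f(x_6) = 0.910794, coefficient = 2
x_7 = 1.2250, f(x_7) = 1.152487, coefficient = 2
x_8 = 1.4000, f(x_8) = 1.379630, coefficient = 2
x_9 = 1.5750, f(x_9) = 1.574986, coefficient = 2
x_10 = 1.7500, f(x_10) = 1.721975, coefficient = 1

I ≈ (0.175000/2) × 14.830116 = 1.297635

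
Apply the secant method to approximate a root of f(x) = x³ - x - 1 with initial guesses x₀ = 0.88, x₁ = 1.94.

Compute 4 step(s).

f(x) = x³ - x - 1
x₀ = 0.88, x₁ = 1.94

Secant formula: x_{n+1} = x_n - f(x_n)(x_n - x_{n-1})/(f(x_n) - f(x_{n-1}))

Iteration 1:
  f(0.880000) = -1.198528
  f(1.940000) = 4.361384
  x_2 = 1.940000 - 4.361384×(1.940000 - 0.880000)/(4.361384 - (-1.198528))
       = 1.108500
Iteration 2:
  f(1.940000) = 4.361384
  f(1.108500) = -0.746406
  x_3 = 1.108500 - (-0.746406)×(1.108500 - 1.940000)/(-0.746406 - 4.361384)
       = 1.230008
Iteration 3:
  f(1.108500) = -0.746406
  f(1.230008) = -0.369105
  x_4 = 1.230008 - (-0.369105)×(1.230008 - 1.108500)/(-0.369105 - (-0.746406))
       = 1.348876
Iteration 4:
  f(1.230008) = -0.369105
  f(1.348876) = 0.105360
  x_5 = 1.348876 - 0.105360×(1.348876 - 1.230008)/(0.105360 - (-0.369105))
       = 1.322480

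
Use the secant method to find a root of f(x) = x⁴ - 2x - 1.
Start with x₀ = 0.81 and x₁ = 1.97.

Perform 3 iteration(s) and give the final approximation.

f(x) = x⁴ - 2x - 1
x₀ = 0.81, x₁ = 1.97

Secant formula: x_{n+1} = x_n - f(x_n)(x_n - x_{n-1})/(f(x_n) - f(x_{n-1}))

Iteration 1:
  f(0.810000) = -2.189533
  f(1.970000) = 10.121385
  x_2 = 1.970000 - 10.121385×(1.970000 - 0.810000)/(10.121385 - (-2.189533))
       = 1.016309
Iteration 2:
  f(1.970000) = 10.121385
  f(1.016309) = -1.965768
  x_3 = 1.016309 - (-1.965768)×(1.016309 - 1.970000)/(-1.965768 - 10.121385)
       = 1.171411
Iteration 3:
  f(1.016309) = -1.965768
  f(1.171411) = -1.459880
  x_4 = 1.171411 - (-1.459880)×(1.171411 - 1.016309)/(-1.459880 - (-1.965768))
       = 1.618999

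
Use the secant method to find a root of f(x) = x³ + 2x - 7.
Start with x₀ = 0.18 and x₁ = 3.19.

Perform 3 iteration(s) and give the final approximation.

f(x) = x³ + 2x - 7
x₀ = 0.18, x₁ = 3.19

Secant formula: x_{n+1} = x_n - f(x_n)(x_n - x_{n-1})/(f(x_n) - f(x_{n-1}))

Iteration 1:
  f(0.180000) = -6.634168
  f(3.190000) = 31.841759
  x_2 = 3.190000 - 31.841759×(3.190000 - 0.180000)/(31.841759 - (-6.634168))
       = 0.698996
Iteration 2:
  f(3.190000) = 31.841759
  f(0.698996) = -5.260482
  x_3 = 0.698996 - (-5.260482)×(0.698996 - 3.190000)/(-5.260482 - 31.841759)
       = 1.052179
Iteration 3:
  f(0.698996) = -5.260482
  f(1.052179) = -3.730796
  x_4 = 1.052179 - (-3.730796)×(1.052179 - 0.698996)/(-3.730796 - (-5.260482))
       = 1.913567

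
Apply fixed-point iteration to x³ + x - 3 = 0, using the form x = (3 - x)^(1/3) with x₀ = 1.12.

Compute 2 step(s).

Equation: x³ + x - 3 = 0
Fixed-point form: x = (3 - x)^(1/3)
x₀ = 1.12

x_1 = g(1.120000) = 1.234201
x_2 = g(1.234201) = 1.208687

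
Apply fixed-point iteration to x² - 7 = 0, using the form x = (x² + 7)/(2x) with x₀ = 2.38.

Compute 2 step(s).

Equation: x² - 7 = 0
Fixed-point form: x = (x² + 7)/(2x)
x₀ = 2.38

x_1 = g(2.380000) = 2.660588
x_2 = g(2.660588) = 2.645793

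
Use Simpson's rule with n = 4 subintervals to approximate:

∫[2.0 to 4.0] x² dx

f(x) = x²
a = 2.0, b = 4.0, n = 4
h = (b - a)/n = 0.500000

Simpson's rule: (h/3)[f(x₀) + 4f(x₁) + 2f(x₂) + ... + f(xₙ)]

x_0 = 2.0000, f(x_0) = 4.000000, coefficient = 1
x_1 = 2.5000, f(x_1) = 6.250000, coefficient = 4
x_2 = 3.0000, f(x_2) = 9.000000, coefficient = 2
x_3 = 3.5000, f(x_3) = 12.250000, coefficient = 4
x_4 = 4.0000, f(x_4) = 16.000000, coefficient = 1

I ≈ (0.500000/3) × 112.000000 = 18.666667
Exact value: 18.666667
Error: 0.000000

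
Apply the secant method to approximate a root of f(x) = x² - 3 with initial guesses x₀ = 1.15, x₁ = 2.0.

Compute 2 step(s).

f(x) = x² - 3
x₀ = 1.15, x₁ = 2.0

Secant formula: x_{n+1} = x_n - f(x_n)(x_n - x_{n-1})/(f(x_n) - f(x_{n-1}))

Iteration 1:
  f(1.150000) = -1.677500
  f(2.000000) = 1.000000
  x_2 = 2.000000 - 1.000000×(2.000000 - 1.150000)/(1.000000 - (-1.677500))
       = 1.682540
Iteration 2:
  f(2.000000) = 1.000000
  f(1.682540) = -0.169060
  x_3 = 1.682540 - (-0.169060)×(1.682540 - 2.000000)/(-0.169060 - 1.000000)
       = 1.728448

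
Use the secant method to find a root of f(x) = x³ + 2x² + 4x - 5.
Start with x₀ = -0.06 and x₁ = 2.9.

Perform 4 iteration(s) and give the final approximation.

f(x) = x³ + 2x² + 4x - 5
x₀ = -0.06, x₁ = 2.9

Secant formula: x_{n+1} = x_n - f(x_n)(x_n - x_{n-1})/(f(x_n) - f(x_{n-1}))

Iteration 1:
  f(-0.060000) = -5.233016
  f(2.900000) = 47.809000
  x_2 = 2.900000 - 47.809000×(2.900000 - (-0.060000))/(47.809000 - (-5.233016))
       = 0.232028
Iteration 2:
  f(2.900000) = 47.809000
  f(0.232028) = -3.951725
  x_3 = 0.232028 - (-3.951725)×(0.232028 - 2.900000)/(-3.951725 - 47.809000)
       = 0.435717
Iteration 3:
  f(0.232028) = -3.951725
  f(0.435717) = -2.794716
  x_4 = 0.435717 - (-2.794716)×(0.435717 - 0.232028)/(-2.794716 - (-3.951725))
       = 0.927720
Iteration 4:
  f(0.435717) = -2.794716
  f(0.927720) = 1.230668
  x_5 = 0.927720 - 1.230668×(0.927720 - 0.435717)/(1.230668 - (-2.794716))
       = 0.777302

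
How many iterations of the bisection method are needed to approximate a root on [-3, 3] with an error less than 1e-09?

We need (b-a)/2^n ≤ 1e-09
(3 - (-3))/2^n ≤ 1e-09
6/2^n ≤ 1e-09
2^n ≥ 6000000000
n ≥ log₂(6000000000) = 32.48
n ≥ 33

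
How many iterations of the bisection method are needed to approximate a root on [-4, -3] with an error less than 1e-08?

We need (b-a)/2^n ≤ 1e-08
(-3 - (-4))/2^n ≤ 1e-08
1/2^n ≤ 1e-08
2^n ≥ 100000000
n ≥ log₂(100000000) = 26.58
n ≥ 27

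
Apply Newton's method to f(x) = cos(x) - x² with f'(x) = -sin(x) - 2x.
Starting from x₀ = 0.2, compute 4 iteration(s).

f(x) = cos(x) - x²
f'(x) = -sin(x) - 2x
x₀ = 0.2

Newton-Raphson formula: x_{n+1} = x_n - f(x_n)/f'(x_n)

Iteration 1:
  f(0.200000) = 0.940067
  f'(0.200000) = -0.598669
  x_1 = 0.200000 - 0.940067/(-0.598669) = 1.770260
Iteration 2:
  f(1.770260) = -3.331965
  f'(1.770260) = -4.520693
  x_2 = 1.770260 - (-3.331965)/(-4.520693) = 1.033213
Iteration 3:
  f(1.033213) = -0.555467
  f'(1.033213) = -2.925374
  x_3 = 1.033213 - (-0.555467)/(-2.925374) = 0.843334
Iteration 4:
  f(0.843334) = -0.046236
  f'(0.843334) = -2.433532
  x_4 = 0.843334 - (-0.046236)/(-2.433532) = 0.824335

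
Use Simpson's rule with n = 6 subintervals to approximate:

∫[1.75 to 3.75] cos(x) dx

f(x) = cos(x)
a = 1.75, b = 3.75, n = 6
h = (b - a)/n = 0.333333

Simpson's rule: (h/3)[f(x₀) + 4f(x₁) + 2f(x₂) + ... + f(xₙ)]

x_0 = 1.7500, f(x_0) = -0.178246, coefficient = 1
x_1 = 2.0833, f(x_1) = -0.490390, coefficient = 4
x_2 = 2.4167, f(x_2) = -0.748549, coefficient = 2
x_3 = 2.7500, f(x_3) = -0.924302, coefficient = 4
x_4 = 3.0833, f(x_4) = -0.998303, coefficient = 2
x_5 = 3.4167, f(x_5) = -0.962405, coefficient = 4
x_6 = 3.7500, f(x_6) = -0.820559, coefficient = 1

I ≈ (0.333333/3) × -14.000898 = -1.555655
Exact value: -1.555547
Error: 0.000108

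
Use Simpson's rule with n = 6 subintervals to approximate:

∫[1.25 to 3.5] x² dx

f(x) = x²
a = 1.25, b = 3.5, n = 6
h = (b - a)/n = 0.375000

Simpson's rule: (h/3)[f(x₀) + 4f(x₁) + 2f(x₂) + ... + f(xₙ)]

x_0 = 1.2500, f(x_0) = 1.562500, coefficient = 1
x_1 = 1.6250, f(x_1) = 2.640625, coefficient = 4
x_2 = 2.0000, f(x_2) = 4.000000, coefficient = 2
x_3 = 2.3750, f(x_3) = 5.640625, coefficient = 4
x_4 = 2.7500, f(x_4) = 7.562500, coefficient = 2
x_5 = 3.1250, f(x_5) = 9.765625, coefficient = 4
x_6 = 3.5000, f(x_6) = 12.250000, coefficient = 1

I ≈ (0.375000/3) × 109.125000 = 13.640625
Exact value: 13.640625
Error: 0.000000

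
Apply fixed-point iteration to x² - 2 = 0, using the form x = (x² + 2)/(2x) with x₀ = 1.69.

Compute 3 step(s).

Equation: x² - 2 = 0
Fixed-point form: x = (x² + 2)/(2x)
x₀ = 1.69

x_1 = g(1.690000) = 1.436716
x_2 = g(1.436716) = 1.414390
x_3 = g(1.414390) = 1.414214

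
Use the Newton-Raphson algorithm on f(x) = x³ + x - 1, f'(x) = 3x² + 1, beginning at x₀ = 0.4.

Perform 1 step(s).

f(x) = x³ + x - 1
f'(x) = 3x² + 1
x₀ = 0.4

Newton-Raphson formula: x_{n+1} = x_n - f(x_n)/f'(x_n)

Iteration 1:
  f(0.400000) = -0.536000
  f'(0.400000) = 1.480000
  x_1 = 0.400000 - (-0.536000)/1.480000 = 0.762162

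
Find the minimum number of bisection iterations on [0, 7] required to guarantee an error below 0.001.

We need (b-a)/2^n ≤ 0.001
(7 - 0)/2^n ≤ 0.001
7/2^n ≤ 0.001
2^n ≥ 7000
n ≥ log₂(7000) = 12.77
n ≥ 13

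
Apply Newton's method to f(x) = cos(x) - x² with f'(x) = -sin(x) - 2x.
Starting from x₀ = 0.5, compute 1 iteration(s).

f(x) = cos(x) - x²
f'(x) = -sin(x) - 2x
x₀ = 0.5

Newton-Raphson formula: x_{n+1} = x_n - f(x_n)/f'(x_n)

Iteration 1:
  f(0.500000) = 0.627583
  f'(0.500000) = -1.479426
  x_1 = 0.500000 - 0.627583/(-1.479426) = 0.924207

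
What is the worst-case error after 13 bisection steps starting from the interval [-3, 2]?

Bisection error bound: |error| ≤ (b-a)/2^n
|error| ≤ (2 - (-3))/2^13 = 5/2^13
|error| ≤ 0.0006103516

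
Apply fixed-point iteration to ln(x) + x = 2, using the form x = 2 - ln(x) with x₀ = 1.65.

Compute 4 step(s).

Equation: ln(x) + x = 2
Fixed-point form: x = 2 - ln(x)
x₀ = 1.65

x_1 = g(1.650000) = 1.499225
x_2 = g(1.499225) = 1.595052
x_3 = g(1.595052) = 1.533094
x_4 = g(1.533094) = 1.572712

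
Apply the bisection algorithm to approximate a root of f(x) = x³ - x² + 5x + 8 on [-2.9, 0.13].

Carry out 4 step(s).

f(x) = x³ - x² + 5x + 8
Initial interval: [-2.9, 0.13]

Iteration 1:
  c_1 = (-2.900000 + 0.130000)/2 = -1.385000
  f(c_1) = f(-1.385000) = -3.499967
  f(a) × f(c) ≥ 0, new interval: [-1.385000, 0.130000]
Iteration 2:
  c_2 = (-1.385000 + 0.130000)/2 = -0.627500
  f(c_2) = f(-0.627500) = 4.221662
  f(a) × f(c) < 0, new interval: [-1.385000, -0.627500]
Iteration 3:
  c_3 = (-1.385000 + (-0.627500))/2 = -1.006250
  f(c_3) = f(-1.006250) = 0.937344
  f(a) × f(c) < 0, new interval: [-1.385000, -1.006250]
Iteration 4:
  c_4 = (-1.385000 + (-1.006250))/2 = -1.195625
  f(c_4) = f(-1.195625) = -1.116813
  f(a) × f(c) ≥ 0, new interval: [-1.195625, -1.006250]

After 4 iteration(s), the approximation is c_4 = -1.195625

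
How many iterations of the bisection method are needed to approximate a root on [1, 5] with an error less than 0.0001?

We need (b-a)/2^n ≤ 0.0001
(5 - 1)/2^n ≤ 0.0001
4/2^n ≤ 0.0001
2^n ≥ 40000
n ≥ log₂(40000) = 15.29
n ≥ 16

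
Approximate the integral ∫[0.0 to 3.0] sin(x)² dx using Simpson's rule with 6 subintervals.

f(x) = sin(x)²
a = 0.0, b = 3.0, n = 6
h = (b - a)/n = 0.500000

Simpson's rule: (h/3)[f(x₀) + 4f(x₁) + 2f(x₂) + ... + f(xₙ)]

x_0 = 0.0000, f(x_0) = 0.000000, coefficient = 1
x_1 = 0.5000, f(x_1) = 0.229849, coefficient = 4
x_2 = 1.0000, f(x_2) = 0.708073, coefficient = 2
x_3 = 1.5000, f(x_3) = 0.994996, coefficient = 4
x_4 = 2.0000, f(x_4) = 0.826822, coefficient = 2
x_5 = 2.5000, f(x_5) = 0.358169, coefficient = 4
x_6 = 3.0000, f(x_6) = 0.019915, coefficient = 1

I ≈ (0.500000/3) × 9.421761 = 1.570294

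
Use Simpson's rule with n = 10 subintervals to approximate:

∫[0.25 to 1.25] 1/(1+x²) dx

f(x) = 1/(1+x²)
a = 0.25, b = 1.25, n = 10
h = (b - a)/n = 0.100000

Simpson's rule: (h/3)[f(x₀) + 4f(x₁) + 2f(x₂) + ... + f(xₙ)]

x_0 = 0.2500, f(x_0) = 0.941176, coefficient = 1
x_1 = 0.3500, f(x_1) = 0.890869, coefficient = 4
x_2 = 0.4500, f(x_2) = 0.831601, coefficient = 2
x_3 = 0.5500, f(x_3) = 0.767754, coefficient = 4
x_4 = 0.6500, f(x_4) = 0.702988, coefficient = 2
x_5 = 0.7500, f(x_5) = 0.640000, coefficient = 4
x_6 = 0.8500, f(x_6) = 0.580552, coefficient = 2
x_7 = 0.9500, f(x_7) = 0.525624, coefficient = 4
x_8 = 1.0500, f(x_8) = 0.475624, coefficient = 2
x_9 = 1.1500, f(x_9) = 0.430571, coefficient = 4
x_10 = 1.2500, f(x_10) = 0.390244, coefficient = 1

I ≈ (0.100000/3) × 19.532219 = 0.651074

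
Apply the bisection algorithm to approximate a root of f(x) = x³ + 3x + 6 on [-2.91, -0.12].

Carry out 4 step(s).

f(x) = x³ + 3x + 6
Initial interval: [-2.91, -0.12]

Iteration 1:
  c_1 = (-2.910000 + (-0.120000))/2 = -1.515000
  f(c_1) = f(-1.515000) = -2.022266
  f(a) × f(c) ≥ 0, new interval: [-1.515000, -0.120000]
Iteration 2:
  c_2 = (-1.515000 + (-0.120000))/2 = -0.817500
  f(c_2) = f(-0.817500) = 3.001160
  f(a) × f(c) < 0, new interval: [-1.515000, -0.817500]
Iteration 3:
  c_3 = (-1.515000 + (-0.817500))/2 = -1.166250
  f(c_3) = f(-1.166250) = 0.914988
  f(a) × f(c) < 0, new interval: [-1.515000, -1.166250]
Iteration 4:
  c_4 = (-1.515000 + (-1.166250))/2 = -1.340625
  f(c_4) = f(-1.340625) = -0.431347
  f(a) × f(c) ≥ 0, new interval: [-1.340625, -1.166250]

After 4 iteration(s), the approximation is c_4 = -1.340625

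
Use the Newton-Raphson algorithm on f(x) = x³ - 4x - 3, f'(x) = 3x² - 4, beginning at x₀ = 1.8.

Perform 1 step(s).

f(x) = x³ - 4x - 3
f'(x) = 3x² - 4
x₀ = 1.8

Newton-Raphson formula: x_{n+1} = x_n - f(x_n)/f'(x_n)

Iteration 1:
  f(1.800000) = -4.368000
  f'(1.800000) = 5.720000
  x_1 = 1.800000 - (-4.368000)/5.720000 = 2.563636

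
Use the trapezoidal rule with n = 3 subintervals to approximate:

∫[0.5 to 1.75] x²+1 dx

f(x) = x²+1
a = 0.5, b = 1.75, n = 3
h = (b - a)/n = 0.416667

Trapezoidal rule: (h/2)[f(x₀) + 2f(x₁) + 2f(x₂) + ... + f(xₙ)]

x_0 = 0.5000, f(x_0) = 1.250000, coefficient = 1
x_1 = 0.9167, f(x_1) = 1.840278, coefficient = 2
x_2 = 1.3333, f(x_2) = 2.777778, coefficient = 2
x_3 = 1.7500, f(x_3) = 4.062500, coefficient = 1

I ≈ (0.416667/2) × 14.548611 = 3.030961
Exact value: 2.994792
Error: 0.036169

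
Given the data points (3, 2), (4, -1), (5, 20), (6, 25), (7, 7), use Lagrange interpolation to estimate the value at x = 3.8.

Lagrange interpolation formula:
P(x) = Σ yᵢ × Lᵢ(x)
where Lᵢ(x) = Π_{j≠i} (x - xⱼ)/(xᵢ - xⱼ)

L_0(3.8) = (3.8 - 4)/(3 - 4) × (3.8 - 5)/(3 - 5) × (3.8 - 6)/(3 - 6) × (3.8 - 7)/(3 - 7) = 0.070400
L_1(3.8) = (3.8 - 3)/(4 - 3) × (3.8 - 5)/(4 - 5) × (3.8 - 6)/(4 - 6) × (3.8 - 7)/(4 - 7) = 1.126400
L_2(3.8) = (3.8 - 3)/(5 - 3) × (3.8 - 4)/(5 - 4) × (3.8 - 6)/(5 - 6) × (3.8 - 7)/(5 - 7) = -0.281600
L_3(3.8) = (3.8 - 3)/(6 - 3) × (3.8 - 4)/(6 - 4) × (3.8 - 5)/(6 - 5) × (3.8 - 7)/(6 - 7) = 0.102400
L_4(3.8) = (3.8 - 3)/(7 - 3) × (3.8 - 4)/(7 - 4) × (3.8 - 5)/(7 - 5) × (3.8 - 6)/(7 - 6) = -0.017600

P(3.8) = 2×L_0(3.8) + (-1)×L_1(3.8) + 20×L_2(3.8) + 25×L_3(3.8) + 7×L_4(3.8)
P(3.8) = -4.180800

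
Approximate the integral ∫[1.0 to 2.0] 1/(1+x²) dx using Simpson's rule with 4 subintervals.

f(x) = 1/(1+x²)
a = 1.0, b = 2.0, n = 4
h = (b - a)/n = 0.250000

Simpson's rule: (h/3)[f(x₀) + 4f(x₁) + 2f(x₂) + ... + f(xₙ)]

x_0 = 1.0000, f(x_0) = 0.500000, coefficient = 1
x_1 = 1.2500, f(x_1) = 0.390244, coefficient = 4
x_2 = 1.5000, f(x_2) = 0.307692, coefficient = 2
x_3 = 1.7500, f(x_3) = 0.246154, coefficient = 4
x_4 = 2.0000, f(x_4) = 0.200000, coefficient = 1

I ≈ (0.250000/3) × 3.860976 = 0.321748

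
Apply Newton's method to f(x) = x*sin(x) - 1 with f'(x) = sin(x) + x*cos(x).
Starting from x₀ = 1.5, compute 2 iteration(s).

f(x) = x*sin(x) - 1
f'(x) = sin(x) + x*cos(x)
x₀ = 1.5

Newton-Raphson formula: x_{n+1} = x_n - f(x_n)/f'(x_n)

Iteration 1:
  f(1.500000) = 0.496242
  f'(1.500000) = 1.103601
  x_1 = 1.500000 - 0.496242/1.103601 = 1.050342
Iteration 2:
  f(1.050342) = -0.088730
  f'(1.050342) = 1.389902
  x_2 = 1.050342 - (-0.088730)/1.389902 = 1.114181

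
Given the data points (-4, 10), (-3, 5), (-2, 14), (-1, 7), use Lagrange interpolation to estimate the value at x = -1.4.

Lagrange interpolation formula:
P(x) = Σ yᵢ × Lᵢ(x)
where Lᵢ(x) = Π_{j≠i} (x - xⱼ)/(xᵢ - xⱼ)

L_0(-1.4) = (-1.4 - (-3))/(-4 - (-3)) × (-1.4 - (-2))/(-4 - (-2)) × (-1.4 - (-1))/(-4 - (-1)) = 0.064000
L_1(-1.4) = (-1.4 - (-4))/(-3 - (-4)) × (-1.4 - (-2))/(-3 - (-2)) × (-1.4 - (-1))/(-3 - (-1)) = -0.312000
L_2(-1.4) = (-1.4 - (-4))/(-2 - (-4)) × (-1.4 - (-3))/(-2 - (-3)) × (-1.4 - (-1))/(-2 - (-1)) = 0.832000
L_3(-1.4) = (-1.4 - (-4))/(-1 - (-4)) × (-1.4 - (-3))/(-1 - (-3)) × (-1.4 - (-2))/(-1 - (-2)) = 0.416000

P(-1.4) = 10×L_0(-1.4) + 5×L_1(-1.4) + 14×L_2(-1.4) + 7×L_3(-1.4)
P(-1.4) = 13.640000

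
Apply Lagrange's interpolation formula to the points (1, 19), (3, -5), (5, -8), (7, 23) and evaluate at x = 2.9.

Lagrange interpolation formula:
P(x) = Σ yᵢ × Lᵢ(x)
where Lᵢ(x) = Π_{j≠i} (x - xⱼ)/(xᵢ - xⱼ)

L_0(2.9) = (2.9 - 3)/(1 - 3) × (2.9 - 5)/(1 - 5) × (2.9 - 7)/(1 - 7) = 0.017938
L_1(2.9) = (2.9 - 1)/(3 - 1) × (2.9 - 5)/(3 - 5) × (2.9 - 7)/(3 - 7) = 1.022437
L_2(2.9) = (2.9 - 1)/(5 - 1) × (2.9 - 3)/(5 - 3) × (2.9 - 7)/(5 - 7) = -0.048688
L_3(2.9) = (2.9 - 1)/(7 - 1) × (2.9 - 3)/(7 - 3) × (2.9 - 5)/(7 - 5) = 0.008313

P(2.9) = 19×L_0(2.9) + (-5)×L_1(2.9) + (-8)×L_2(2.9) + 23×L_3(2.9)
P(2.9) = -4.190687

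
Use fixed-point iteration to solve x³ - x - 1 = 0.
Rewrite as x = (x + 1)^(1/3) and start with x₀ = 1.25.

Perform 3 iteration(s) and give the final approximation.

Equation: x³ - x - 1 = 0
Fixed-point form: x = (x + 1)^(1/3)
x₀ = 1.25

x_1 = g(1.250000) = 1.310371
x_2 = g(1.310371) = 1.321987
x_3 = g(1.321987) = 1.324199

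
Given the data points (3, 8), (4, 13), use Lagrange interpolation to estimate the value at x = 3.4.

Lagrange interpolation formula:
P(x) = Σ yᵢ × Lᵢ(x)
where Lᵢ(x) = Π_{j≠i} (x - xⱼ)/(xᵢ - xⱼ)

L_0(3.4) = (3.4 - 4)/(3 - 4) = 0.600000
L_1(3.4) = (3.4 - 3)/(4 - 3) = 0.400000

P(3.4) = 8×L_0(3.4) + 13×L_1(3.4)
P(3.4) = 10.000000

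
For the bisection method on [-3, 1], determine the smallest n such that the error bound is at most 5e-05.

We need (b-a)/2^n ≤ 5e-05
(1 - (-3))/2^n ≤ 5e-05
4/2^n ≤ 5e-05
2^n ≥ 80000
n ≥ log₂(80000) = 16.29
n ≥ 17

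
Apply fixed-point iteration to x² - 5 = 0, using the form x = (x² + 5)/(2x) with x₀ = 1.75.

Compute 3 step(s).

Equation: x² - 5 = 0
Fixed-point form: x = (x² + 5)/(2x)
x₀ = 1.75

x_1 = g(1.750000) = 2.303571
x_2 = g(2.303571) = 2.237057
x_3 = g(2.237057) = 2.236068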